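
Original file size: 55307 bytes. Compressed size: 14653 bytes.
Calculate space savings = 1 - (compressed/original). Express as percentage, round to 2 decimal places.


ratio = compressed/original = 14653/55307 = 0.264939
savings = 1 - ratio = 1 - 0.264939 = 0.735061
as a percentage: 0.735061 * 100 = 73.51%

Space savings = 1 - 14653/55307 = 73.51%


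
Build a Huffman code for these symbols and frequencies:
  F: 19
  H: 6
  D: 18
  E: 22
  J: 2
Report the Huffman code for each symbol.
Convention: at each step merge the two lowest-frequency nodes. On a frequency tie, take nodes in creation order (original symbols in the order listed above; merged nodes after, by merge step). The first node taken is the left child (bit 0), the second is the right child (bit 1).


Huffman tree construction:
Step 1: Merge J(2) + H(6) = 8
Step 2: Merge (J+H)(8) + D(18) = 26
Step 3: Merge F(19) + E(22) = 41
Step 4: Merge ((J+H)+D)(26) + (F+E)(41) = 67
Read each symbol's code off the tree from the root (left child = 0, right child = 1).

Codes:
  F: 10 (length 2)
  H: 001 (length 3)
  D: 01 (length 2)
  E: 11 (length 2)
  J: 000 (length 3)
Average code length: 142/67 = 2.1194 bits/symbol


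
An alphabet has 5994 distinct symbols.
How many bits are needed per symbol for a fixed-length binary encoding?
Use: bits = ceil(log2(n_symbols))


log2(5994) = 12.5493
Bracket: 2^12 = 4096 < 5994 <= 2^13 = 8192
So ceil(log2(5994)) = 13

bits = ceil(log2(5994)) = ceil(12.5493) = 13 bits


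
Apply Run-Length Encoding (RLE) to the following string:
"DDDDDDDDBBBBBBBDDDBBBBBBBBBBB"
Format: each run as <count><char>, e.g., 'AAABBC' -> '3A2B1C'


Scanning runs left to right:
  i=0: run of 'D' x 8 -> '8D'
  i=8: run of 'B' x 7 -> '7B'
  i=15: run of 'D' x 3 -> '3D'
  i=18: run of 'B' x 11 -> '11B'

RLE = 8D7B3D11B


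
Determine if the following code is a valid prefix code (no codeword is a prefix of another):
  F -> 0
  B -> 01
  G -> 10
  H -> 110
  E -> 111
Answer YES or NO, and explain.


Checking each pair (does one codeword prefix another?):
  F='0' vs B='01': prefix -- VIOLATION

NO -- this is NOT a valid prefix code. F (0) is a prefix of B (01).


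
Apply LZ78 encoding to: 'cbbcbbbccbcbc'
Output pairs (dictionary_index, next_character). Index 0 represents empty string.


LZ78 encoding steps:
Dictionary: {0: ''}
Step 1: w='' (idx 0), next='c' -> output (0, 'c'), add 'c' as idx 1
Step 2: w='' (idx 0), next='b' -> output (0, 'b'), add 'b' as idx 2
Step 3: w='b' (idx 2), next='c' -> output (2, 'c'), add 'bc' as idx 3
Step 4: w='b' (idx 2), next='b' -> output (2, 'b'), add 'bb' as idx 4
Step 5: w='bc' (idx 3), next='c' -> output (3, 'c'), add 'bcc' as idx 5
Step 6: w='bc' (idx 3), next='b' -> output (3, 'b'), add 'bcb' as idx 6
Step 7: w='c' (idx 1), end of input -> output (1, '')


Encoded: [(0, 'c'), (0, 'b'), (2, 'c'), (2, 'b'), (3, 'c'), (3, 'b'), (1, '')]


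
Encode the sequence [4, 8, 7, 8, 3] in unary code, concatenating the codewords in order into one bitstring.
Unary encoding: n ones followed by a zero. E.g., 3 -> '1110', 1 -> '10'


Encode each number as n ones followed by a terminating 0:
  4 -> 11110 (5 bits)
  8 -> 111111110 (9 bits)
  7 -> 11111110 (8 bits)
  8 -> 111111110 (9 bits)
  3 -> 1110 (4 bits)
Total length = 5 + 9 + 8 + 9 + 4 = 35 bits.

Unary([4, 8, 7, 8, 3]) = 11110111111110111111101111111101110 (35 bits)


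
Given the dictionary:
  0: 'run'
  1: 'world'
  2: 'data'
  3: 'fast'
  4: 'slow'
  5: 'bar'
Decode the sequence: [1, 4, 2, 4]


Look up each index in the dictionary:
  1 -> 'world'
  4 -> 'slow'
  2 -> 'data'
  4 -> 'slow'

Decoded: "world slow data slow"


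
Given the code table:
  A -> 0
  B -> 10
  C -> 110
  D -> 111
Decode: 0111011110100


Decoding:
0 -> A
111 -> D
0 -> A
111 -> D
10 -> B
10 -> B
0 -> A


Result: ADADBBA


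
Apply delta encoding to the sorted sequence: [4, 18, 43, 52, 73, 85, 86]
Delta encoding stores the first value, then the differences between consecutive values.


First value: 4
Deltas:
  18 - 4 = 14
  43 - 18 = 25
  52 - 43 = 9
  73 - 52 = 21
  85 - 73 = 12
  86 - 85 = 1


Delta encoded: [4, 14, 25, 9, 21, 12, 1]


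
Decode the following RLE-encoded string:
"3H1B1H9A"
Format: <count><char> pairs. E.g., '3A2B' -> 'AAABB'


Expanding each <count><char> pair:
  3H -> 'HHH'
  1B -> 'B'
  1H -> 'H'
  9A -> 'AAAAAAAAA'

Decoded = HHHBHAAAAAAAAA


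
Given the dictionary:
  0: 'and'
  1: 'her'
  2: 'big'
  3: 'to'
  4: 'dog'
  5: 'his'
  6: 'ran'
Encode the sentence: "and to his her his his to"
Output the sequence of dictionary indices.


Look up each word in the dictionary:
  'and' -> 0
  'to' -> 3
  'his' -> 5
  'her' -> 1
  'his' -> 5
  'his' -> 5
  'to' -> 3

Encoded: [0, 3, 5, 1, 5, 5, 3]


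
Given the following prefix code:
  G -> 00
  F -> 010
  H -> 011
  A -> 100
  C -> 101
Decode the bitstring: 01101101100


Decoding step by step:
Bits 011 -> H
Bits 011 -> H
Bits 011 -> H
Bits 00 -> G


Decoded message: HHHG


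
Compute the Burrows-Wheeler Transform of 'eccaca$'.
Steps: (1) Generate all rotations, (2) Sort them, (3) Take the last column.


Rotations (sorted):
  0: $eccaca -> last char: a
  1: a$eccac -> last char: c
  2: aca$ecc -> last char: c
  3: ca$ecca -> last char: a
  4: caca$ec -> last char: c
  5: ccaca$e -> last char: e
  6: eccaca$ -> last char: $


BWT = accace$


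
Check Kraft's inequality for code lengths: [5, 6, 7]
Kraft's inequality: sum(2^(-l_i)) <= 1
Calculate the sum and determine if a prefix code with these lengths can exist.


Sum = 2^(-5) + 2^(-6) + 2^(-7)
    = 0.03125 + 0.015625 + 0.0078125
    = 7/128 = 0.0546875
Since 0.0546875 <= 1, Kraft's inequality IS satisfied.
A prefix code with these lengths CAN exist.

Kraft sum = 0.0546875. Satisfied.


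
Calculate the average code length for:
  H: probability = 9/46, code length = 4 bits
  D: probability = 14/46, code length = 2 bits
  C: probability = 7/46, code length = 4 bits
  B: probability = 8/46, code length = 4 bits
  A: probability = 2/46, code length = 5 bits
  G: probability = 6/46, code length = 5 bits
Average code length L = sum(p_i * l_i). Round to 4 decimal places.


Weighted contributions p_i * l_i:
  H: (9/46) * 4 = 36/46
  D: (14/46) * 2 = 28/46
  C: (7/46) * 4 = 28/46
  B: (8/46) * 4 = 32/46
  A: (2/46) * 5 = 10/46
  G: (6/46) * 5 = 30/46
Sum = (36 + 28 + 28 + 32 + 10 + 30)/46 = 164/46

L = 164/46 = 3.5652 bits/symbol


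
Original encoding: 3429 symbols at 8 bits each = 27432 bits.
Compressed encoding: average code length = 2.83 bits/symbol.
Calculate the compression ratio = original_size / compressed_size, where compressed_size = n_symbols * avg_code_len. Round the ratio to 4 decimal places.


original_size = n_symbols * orig_bits = 3429 * 8 = 27432 bits
compressed_size = n_symbols * avg_code_len = 3429 * 2.83 = 9704.07 bits
ratio = original_size / compressed_size = 27432 / 9704.07 = 2.8269

Compression ratio = 2.8269


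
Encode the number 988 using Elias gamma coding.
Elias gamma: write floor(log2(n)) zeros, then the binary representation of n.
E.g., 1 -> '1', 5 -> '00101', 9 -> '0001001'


num_bits = floor(log2(988)) + 1 = 10
leading_zeros = num_bits - 1 = 9
binary(988) = 1111011100

Elias gamma(988) = '000000000' + '1111011100' = 0000000001111011100 (19 bits)


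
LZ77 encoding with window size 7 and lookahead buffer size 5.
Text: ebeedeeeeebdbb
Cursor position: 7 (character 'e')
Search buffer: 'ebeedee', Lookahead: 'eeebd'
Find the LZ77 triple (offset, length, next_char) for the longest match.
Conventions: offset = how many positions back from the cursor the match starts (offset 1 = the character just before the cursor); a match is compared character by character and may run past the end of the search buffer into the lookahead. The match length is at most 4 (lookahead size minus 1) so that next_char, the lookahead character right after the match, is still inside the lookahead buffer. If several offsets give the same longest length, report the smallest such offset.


Try each offset into the search buffer:
  offset=1 (pos 6, char 'e'): match length 3
  offset=2 (pos 5, char 'e'): match length 3
  offset=3 (pos 4, char 'd'): match length 0
  offset=4 (pos 3, char 'e'): match length 1
  offset=5 (pos 2, char 'e'): match length 2
  offset=6 (pos 1, char 'b'): match length 0
  offset=7 (pos 0, char 'e'): match length 1
Longest match has length 3, found at offsets 1, 2; take the smallest, offset 1.
next_char = character at position 7 + 3 = 10 -> 'b'

Best match: offset=1, length=3 (matching 'eee' starting at position 6)
LZ77 triple: (1, 3, 'b')


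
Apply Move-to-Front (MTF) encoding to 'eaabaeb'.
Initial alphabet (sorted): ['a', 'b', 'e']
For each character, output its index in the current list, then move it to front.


MTF encoding:
'e': index 2 in ['a', 'b', 'e'] -> ['e', 'a', 'b']
'a': index 1 in ['e', 'a', 'b'] -> ['a', 'e', 'b']
'a': index 0 in ['a', 'e', 'b'] -> ['a', 'e', 'b']
'b': index 2 in ['a', 'e', 'b'] -> ['b', 'a', 'e']
'a': index 1 in ['b', 'a', 'e'] -> ['a', 'b', 'e']
'e': index 2 in ['a', 'b', 'e'] -> ['e', 'a', 'b']
'b': index 2 in ['e', 'a', 'b'] -> ['b', 'e', 'a']


Output: [2, 1, 0, 2, 1, 2, 2]


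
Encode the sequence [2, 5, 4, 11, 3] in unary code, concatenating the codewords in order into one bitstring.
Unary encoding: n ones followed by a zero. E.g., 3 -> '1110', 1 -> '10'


Encode each number as n ones followed by a terminating 0:
  2 -> 110 (3 bits)
  5 -> 111110 (6 bits)
  4 -> 11110 (5 bits)
  11 -> 111111111110 (12 bits)
  3 -> 1110 (4 bits)
Total length = 3 + 6 + 5 + 12 + 4 = 30 bits.

Unary([2, 5, 4, 11, 3]) = 110111110111101111111111101110 (30 bits)


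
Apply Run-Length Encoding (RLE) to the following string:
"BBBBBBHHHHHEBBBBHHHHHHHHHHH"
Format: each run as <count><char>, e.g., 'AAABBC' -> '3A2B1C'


Scanning runs left to right:
  i=0: run of 'B' x 6 -> '6B'
  i=6: run of 'H' x 5 -> '5H'
  i=11: run of 'E' x 1 -> '1E'
  i=12: run of 'B' x 4 -> '4B'
  i=16: run of 'H' x 11 -> '11H'

RLE = 6B5H1E4B11H


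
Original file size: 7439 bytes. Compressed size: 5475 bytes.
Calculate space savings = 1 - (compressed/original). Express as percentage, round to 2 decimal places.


ratio = compressed/original = 5475/7439 = 0.735986
savings = 1 - ratio = 1 - 0.735986 = 0.264014
as a percentage: 0.264014 * 100 = 26.4%

Space savings = 1 - 5475/7439 = 26.4%


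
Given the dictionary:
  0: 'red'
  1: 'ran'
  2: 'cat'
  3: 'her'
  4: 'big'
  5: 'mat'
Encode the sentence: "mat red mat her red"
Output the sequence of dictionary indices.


Look up each word in the dictionary:
  'mat' -> 5
  'red' -> 0
  'mat' -> 5
  'her' -> 3
  'red' -> 0

Encoded: [5, 0, 5, 3, 0]


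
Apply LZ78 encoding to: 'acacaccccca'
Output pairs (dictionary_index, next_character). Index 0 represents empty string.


LZ78 encoding steps:
Dictionary: {0: ''}
Step 1: w='' (idx 0), next='a' -> output (0, 'a'), add 'a' as idx 1
Step 2: w='' (idx 0), next='c' -> output (0, 'c'), add 'c' as idx 2
Step 3: w='a' (idx 1), next='c' -> output (1, 'c'), add 'ac' as idx 3
Step 4: w='ac' (idx 3), next='c' -> output (3, 'c'), add 'acc' as idx 4
Step 5: w='c' (idx 2), next='c' -> output (2, 'c'), add 'cc' as idx 5
Step 6: w='c' (idx 2), next='a' -> output (2, 'a'), add 'ca' as idx 6


Encoded: [(0, 'a'), (0, 'c'), (1, 'c'), (3, 'c'), (2, 'c'), (2, 'a')]


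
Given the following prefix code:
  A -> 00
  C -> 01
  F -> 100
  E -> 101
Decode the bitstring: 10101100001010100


Decoding step by step:
Bits 101 -> E
Bits 01 -> C
Bits 100 -> F
Bits 00 -> A
Bits 101 -> E
Bits 01 -> C
Bits 00 -> A


Decoded message: ECFAECA


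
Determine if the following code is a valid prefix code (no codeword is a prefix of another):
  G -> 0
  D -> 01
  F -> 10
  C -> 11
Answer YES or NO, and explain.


Checking each pair (does one codeword prefix another?):
  G='0' vs D='01': prefix -- VIOLATION

NO -- this is NOT a valid prefix code. G (0) is a prefix of D (01).


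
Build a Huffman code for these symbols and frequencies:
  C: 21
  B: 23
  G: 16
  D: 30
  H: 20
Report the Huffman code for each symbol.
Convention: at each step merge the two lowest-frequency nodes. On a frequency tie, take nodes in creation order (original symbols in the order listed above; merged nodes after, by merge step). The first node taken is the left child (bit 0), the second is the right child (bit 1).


Huffman tree construction:
Step 1: Merge G(16) + H(20) = 36
Step 2: Merge C(21) + B(23) = 44
Step 3: Merge D(30) + (G+H)(36) = 66
Step 4: Merge (C+B)(44) + (D+(G+H))(66) = 110
Read each symbol's code off the tree from the root (left child = 0, right child = 1).

Codes:
  C: 00 (length 2)
  B: 01 (length 2)
  G: 110 (length 3)
  D: 10 (length 2)
  H: 111 (length 3)
Average code length: 256/110 = 2.3273 bits/symbol


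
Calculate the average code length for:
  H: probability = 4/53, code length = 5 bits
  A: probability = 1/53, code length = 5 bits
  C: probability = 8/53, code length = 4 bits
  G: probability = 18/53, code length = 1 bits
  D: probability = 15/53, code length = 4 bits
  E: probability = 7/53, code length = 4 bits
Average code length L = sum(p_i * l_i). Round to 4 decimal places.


Weighted contributions p_i * l_i:
  H: (4/53) * 5 = 20/53
  A: (1/53) * 5 = 5/53
  C: (8/53) * 4 = 32/53
  G: (18/53) * 1 = 18/53
  D: (15/53) * 4 = 60/53
  E: (7/53) * 4 = 28/53
Sum = (20 + 5 + 32 + 18 + 60 + 28)/53 = 163/53

L = 163/53 = 3.0755 bits/symbol


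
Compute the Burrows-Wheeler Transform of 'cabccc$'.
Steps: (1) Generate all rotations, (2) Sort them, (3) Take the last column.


Rotations (sorted):
  0: $cabccc -> last char: c
  1: abccc$c -> last char: c
  2: bccc$ca -> last char: a
  3: c$cabcc -> last char: c
  4: cabccc$ -> last char: $
  5: cc$cabc -> last char: c
  6: ccc$cab -> last char: b


BWT = ccac$cb


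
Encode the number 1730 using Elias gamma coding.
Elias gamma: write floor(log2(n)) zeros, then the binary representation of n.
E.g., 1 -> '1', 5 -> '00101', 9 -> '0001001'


num_bits = floor(log2(1730)) + 1 = 11
leading_zeros = num_bits - 1 = 10
binary(1730) = 11011000010

Elias gamma(1730) = '0000000000' + '11011000010' = 000000000011011000010 (21 bits)


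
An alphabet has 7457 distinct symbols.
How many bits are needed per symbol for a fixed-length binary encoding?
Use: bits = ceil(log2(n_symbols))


log2(7457) = 12.8644
Bracket: 2^12 = 4096 < 7457 <= 2^13 = 8192
So ceil(log2(7457)) = 13

bits = ceil(log2(7457)) = ceil(12.8644) = 13 bits


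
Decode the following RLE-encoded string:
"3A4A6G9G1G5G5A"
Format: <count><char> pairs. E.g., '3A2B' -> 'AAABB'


Expanding each <count><char> pair:
  3A -> 'AAA'
  4A -> 'AAAA'
  6G -> 'GGGGGG'
  9G -> 'GGGGGGGGG'
  1G -> 'G'
  5G -> 'GGGGG'
  5A -> 'AAAAA'

Decoded = AAAAAAAGGGGGGGGGGGGGGGGGGGGGAAAAA


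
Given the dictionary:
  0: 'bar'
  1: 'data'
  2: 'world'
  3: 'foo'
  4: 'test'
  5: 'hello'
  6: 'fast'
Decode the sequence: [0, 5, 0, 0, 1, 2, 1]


Look up each index in the dictionary:
  0 -> 'bar'
  5 -> 'hello'
  0 -> 'bar'
  0 -> 'bar'
  1 -> 'data'
  2 -> 'world'
  1 -> 'data'

Decoded: "bar hello bar bar data world data"


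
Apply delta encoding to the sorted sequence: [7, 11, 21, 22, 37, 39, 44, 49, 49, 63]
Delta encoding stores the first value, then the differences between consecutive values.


First value: 7
Deltas:
  11 - 7 = 4
  21 - 11 = 10
  22 - 21 = 1
  37 - 22 = 15
  39 - 37 = 2
  44 - 39 = 5
  49 - 44 = 5
  49 - 49 = 0
  63 - 49 = 14


Delta encoded: [7, 4, 10, 1, 15, 2, 5, 5, 0, 14]


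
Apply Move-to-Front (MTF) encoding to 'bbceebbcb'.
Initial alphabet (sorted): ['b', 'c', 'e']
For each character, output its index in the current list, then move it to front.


MTF encoding:
'b': index 0 in ['b', 'c', 'e'] -> ['b', 'c', 'e']
'b': index 0 in ['b', 'c', 'e'] -> ['b', 'c', 'e']
'c': index 1 in ['b', 'c', 'e'] -> ['c', 'b', 'e']
'e': index 2 in ['c', 'b', 'e'] -> ['e', 'c', 'b']
'e': index 0 in ['e', 'c', 'b'] -> ['e', 'c', 'b']
'b': index 2 in ['e', 'c', 'b'] -> ['b', 'e', 'c']
'b': index 0 in ['b', 'e', 'c'] -> ['b', 'e', 'c']
'c': index 2 in ['b', 'e', 'c'] -> ['c', 'b', 'e']
'b': index 1 in ['c', 'b', 'e'] -> ['b', 'c', 'e']


Output: [0, 0, 1, 2, 0, 2, 0, 2, 1]


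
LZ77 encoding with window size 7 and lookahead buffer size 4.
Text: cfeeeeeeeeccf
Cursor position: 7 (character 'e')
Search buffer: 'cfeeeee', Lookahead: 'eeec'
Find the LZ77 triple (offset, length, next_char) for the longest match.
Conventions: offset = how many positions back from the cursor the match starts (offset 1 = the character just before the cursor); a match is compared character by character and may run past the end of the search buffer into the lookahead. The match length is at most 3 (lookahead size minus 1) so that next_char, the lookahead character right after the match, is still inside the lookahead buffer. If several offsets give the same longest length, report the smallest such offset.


Try each offset into the search buffer:
  offset=1 (pos 6, char 'e'): match length 3
  offset=2 (pos 5, char 'e'): match length 3
  offset=3 (pos 4, char 'e'): match length 3
  offset=4 (pos 3, char 'e'): match length 3
  offset=5 (pos 2, char 'e'): match length 3
  offset=6 (pos 1, char 'f'): match length 0
  offset=7 (pos 0, char 'c'): match length 0
Longest match has length 3, found at offsets 1, 2, 3, 4, 5; take the smallest, offset 1.
next_char = character at position 7 + 3 = 10 -> 'c'

Best match: offset=1, length=3 (matching 'eee' starting at position 6)
LZ77 triple: (1, 3, 'c')


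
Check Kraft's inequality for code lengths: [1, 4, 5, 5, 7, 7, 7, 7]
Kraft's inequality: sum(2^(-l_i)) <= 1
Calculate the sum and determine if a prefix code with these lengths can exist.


Sum = 2^(-1) + 2^(-4) + 2^(-5) + 2^(-5) + 2^(-7) + 2^(-7) + 2^(-7) + 2^(-7)
    = 0.5 + 0.0625 + 0.03125 + 0.03125 + 0.0078125 + 0.0078125 + 0.0078125 + 0.0078125
    = 84/128 = 0.65625
Since 0.65625 <= 1, Kraft's inequality IS satisfied.
A prefix code with these lengths CAN exist.

Kraft sum = 0.65625. Satisfied.


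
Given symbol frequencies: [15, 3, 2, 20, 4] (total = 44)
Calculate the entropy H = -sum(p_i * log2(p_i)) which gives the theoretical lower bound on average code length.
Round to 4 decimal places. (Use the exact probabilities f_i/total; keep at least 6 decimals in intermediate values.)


Per-symbol terms -p_i * log2(p_i) with p_i = f_i/44:
  p = 15/44 = 0.340909: log2(p) = -1.552541, -p*log2(p) = 0.529275
  p = 3/44 = 0.068182: log2(p) = -3.874469, -p*log2(p) = 0.264168
  p = 2/44 = 0.045455: log2(p) = -4.459432, -p*log2(p) = 0.202701
  p = 20/44 = 0.454545: log2(p) = -1.137504, -p*log2(p) = 0.517047
  p = 4/44 = 0.090909: log2(p) = -3.459432, -p*log2(p) = 0.314494
H = 0.529275 + 0.264168 + 0.202701 + 0.517047 + 0.314494 = 1.827685

H = 1.8277 bits/symbol


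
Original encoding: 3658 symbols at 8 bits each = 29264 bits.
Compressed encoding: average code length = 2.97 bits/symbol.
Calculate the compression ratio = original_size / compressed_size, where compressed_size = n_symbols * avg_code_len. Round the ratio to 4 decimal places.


original_size = n_symbols * orig_bits = 3658 * 8 = 29264 bits
compressed_size = n_symbols * avg_code_len = 3658 * 2.97 = 10864.26 bits
ratio = original_size / compressed_size = 29264 / 10864.26 = 2.6936

Compression ratio = 2.6936


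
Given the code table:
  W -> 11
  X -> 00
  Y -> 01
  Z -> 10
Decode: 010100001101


Decoding:
01 -> Y
01 -> Y
00 -> X
00 -> X
11 -> W
01 -> Y


Result: YYXXWY


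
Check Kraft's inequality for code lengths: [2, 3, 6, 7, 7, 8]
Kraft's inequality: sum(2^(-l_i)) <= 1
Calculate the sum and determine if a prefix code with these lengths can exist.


Sum = 2^(-2) + 2^(-3) + 2^(-6) + 2^(-7) + 2^(-7) + 2^(-8)
    = 0.25 + 0.125 + 0.015625 + 0.0078125 + 0.0078125 + 0.00390625
    = 105/256 = 0.41015625
Since 0.41015625 <= 1, Kraft's inequality IS satisfied.
A prefix code with these lengths CAN exist.

Kraft sum = 0.41015625. Satisfied.


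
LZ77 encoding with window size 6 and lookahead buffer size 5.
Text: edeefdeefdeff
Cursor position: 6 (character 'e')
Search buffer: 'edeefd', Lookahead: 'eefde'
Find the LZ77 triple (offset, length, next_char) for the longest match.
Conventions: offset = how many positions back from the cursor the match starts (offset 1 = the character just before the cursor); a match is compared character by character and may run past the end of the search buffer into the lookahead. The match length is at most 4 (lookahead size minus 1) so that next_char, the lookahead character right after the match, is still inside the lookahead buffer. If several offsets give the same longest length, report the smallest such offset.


Try each offset into the search buffer:
  offset=1 (pos 5, char 'd'): match length 0
  offset=2 (pos 4, char 'f'): match length 0
  offset=3 (pos 3, char 'e'): match length 1
  offset=4 (pos 2, char 'e'): match length 4
  offset=5 (pos 1, char 'd'): match length 0
  offset=6 (pos 0, char 'e'): match length 1
Longest match has length 4 at offset 4.
next_char = character at position 6 + 4 = 10 -> 'e'

Best match: offset=4, length=4 (matching 'eefd' starting at position 2)
LZ77 triple: (4, 4, 'e')


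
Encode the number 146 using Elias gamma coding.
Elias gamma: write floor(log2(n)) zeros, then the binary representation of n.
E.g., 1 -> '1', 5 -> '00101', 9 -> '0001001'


num_bits = floor(log2(146)) + 1 = 8
leading_zeros = num_bits - 1 = 7
binary(146) = 10010010

Elias gamma(146) = '0000000' + '10010010' = 000000010010010 (15 bits)


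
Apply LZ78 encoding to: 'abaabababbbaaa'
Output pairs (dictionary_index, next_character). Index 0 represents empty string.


LZ78 encoding steps:
Dictionary: {0: ''}
Step 1: w='' (idx 0), next='a' -> output (0, 'a'), add 'a' as idx 1
Step 2: w='' (idx 0), next='b' -> output (0, 'b'), add 'b' as idx 2
Step 3: w='a' (idx 1), next='a' -> output (1, 'a'), add 'aa' as idx 3
Step 4: w='b' (idx 2), next='a' -> output (2, 'a'), add 'ba' as idx 4
Step 5: w='ba' (idx 4), next='b' -> output (4, 'b'), add 'bab' as idx 5
Step 6: w='b' (idx 2), next='b' -> output (2, 'b'), add 'bb' as idx 6
Step 7: w='aa' (idx 3), next='a' -> output (3, 'a'), add 'aaa' as idx 7


Encoded: [(0, 'a'), (0, 'b'), (1, 'a'), (2, 'a'), (4, 'b'), (2, 'b'), (3, 'a')]


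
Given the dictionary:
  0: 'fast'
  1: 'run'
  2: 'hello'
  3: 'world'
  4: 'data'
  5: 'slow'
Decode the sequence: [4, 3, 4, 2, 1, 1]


Look up each index in the dictionary:
  4 -> 'data'
  3 -> 'world'
  4 -> 'data'
  2 -> 'hello'
  1 -> 'run'
  1 -> 'run'

Decoded: "data world data hello run run"


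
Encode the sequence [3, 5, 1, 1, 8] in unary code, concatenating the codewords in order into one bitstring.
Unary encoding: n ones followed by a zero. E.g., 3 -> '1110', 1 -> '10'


Encode each number as n ones followed by a terminating 0:
  3 -> 1110 (4 bits)
  5 -> 111110 (6 bits)
  1 -> 10 (2 bits)
  1 -> 10 (2 bits)
  8 -> 111111110 (9 bits)
Total length = 4 + 6 + 2 + 2 + 9 = 23 bits.

Unary([3, 5, 1, 1, 8]) = 11101111101010111111110 (23 bits)


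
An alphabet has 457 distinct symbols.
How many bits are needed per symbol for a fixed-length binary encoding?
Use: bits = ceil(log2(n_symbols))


log2(457) = 8.8361
Bracket: 2^8 = 256 < 457 <= 2^9 = 512
So ceil(log2(457)) = 9

bits = ceil(log2(457)) = ceil(8.8361) = 9 bits


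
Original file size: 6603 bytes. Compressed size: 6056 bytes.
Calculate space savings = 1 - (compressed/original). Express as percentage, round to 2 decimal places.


ratio = compressed/original = 6056/6603 = 0.917159
savings = 1 - ratio = 1 - 0.917159 = 0.082841
as a percentage: 0.082841 * 100 = 8.28%

Space savings = 1 - 6056/6603 = 8.28%


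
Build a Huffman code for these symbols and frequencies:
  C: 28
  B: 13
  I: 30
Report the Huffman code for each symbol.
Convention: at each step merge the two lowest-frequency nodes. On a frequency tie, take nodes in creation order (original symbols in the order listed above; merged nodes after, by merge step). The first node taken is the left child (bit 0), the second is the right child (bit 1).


Huffman tree construction:
Step 1: Merge B(13) + C(28) = 41
Step 2: Merge I(30) + (B+C)(41) = 71
Read each symbol's code off the tree from the root (left child = 0, right child = 1).

Codes:
  C: 11 (length 2)
  B: 10 (length 2)
  I: 0 (length 1)
Average code length: 112/71 = 1.5775 bits/symbol


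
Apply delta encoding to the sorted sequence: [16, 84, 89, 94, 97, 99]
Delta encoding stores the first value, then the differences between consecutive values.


First value: 16
Deltas:
  84 - 16 = 68
  89 - 84 = 5
  94 - 89 = 5
  97 - 94 = 3
  99 - 97 = 2


Delta encoded: [16, 68, 5, 5, 3, 2]


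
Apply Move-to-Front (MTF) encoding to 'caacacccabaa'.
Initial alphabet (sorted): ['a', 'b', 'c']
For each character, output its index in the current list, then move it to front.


MTF encoding:
'c': index 2 in ['a', 'b', 'c'] -> ['c', 'a', 'b']
'a': index 1 in ['c', 'a', 'b'] -> ['a', 'c', 'b']
'a': index 0 in ['a', 'c', 'b'] -> ['a', 'c', 'b']
'c': index 1 in ['a', 'c', 'b'] -> ['c', 'a', 'b']
'a': index 1 in ['c', 'a', 'b'] -> ['a', 'c', 'b']
'c': index 1 in ['a', 'c', 'b'] -> ['c', 'a', 'b']
'c': index 0 in ['c', 'a', 'b'] -> ['c', 'a', 'b']
'c': index 0 in ['c', 'a', 'b'] -> ['c', 'a', 'b']
'a': index 1 in ['c', 'a', 'b'] -> ['a', 'c', 'b']
'b': index 2 in ['a', 'c', 'b'] -> ['b', 'a', 'c']
'a': index 1 in ['b', 'a', 'c'] -> ['a', 'b', 'c']
'a': index 0 in ['a', 'b', 'c'] -> ['a', 'b', 'c']


Output: [2, 1, 0, 1, 1, 1, 0, 0, 1, 2, 1, 0]


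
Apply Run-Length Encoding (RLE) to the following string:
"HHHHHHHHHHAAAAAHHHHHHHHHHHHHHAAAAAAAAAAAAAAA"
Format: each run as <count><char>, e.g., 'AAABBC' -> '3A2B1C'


Scanning runs left to right:
  i=0: run of 'H' x 10 -> '10H'
  i=10: run of 'A' x 5 -> '5A'
  i=15: run of 'H' x 14 -> '14H'
  i=29: run of 'A' x 15 -> '15A'

RLE = 10H5A14H15A


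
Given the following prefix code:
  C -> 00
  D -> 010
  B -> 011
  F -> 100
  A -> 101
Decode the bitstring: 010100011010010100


Decoding step by step:
Bits 010 -> D
Bits 100 -> F
Bits 011 -> B
Bits 010 -> D
Bits 010 -> D
Bits 100 -> F


Decoded message: DFBDDF


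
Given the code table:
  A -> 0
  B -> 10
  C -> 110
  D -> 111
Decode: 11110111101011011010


Decoding:
111 -> D
10 -> B
111 -> D
10 -> B
10 -> B
110 -> C
110 -> C
10 -> B


Result: DBDBBCCB


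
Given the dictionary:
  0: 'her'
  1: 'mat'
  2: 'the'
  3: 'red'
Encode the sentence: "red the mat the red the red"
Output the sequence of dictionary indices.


Look up each word in the dictionary:
  'red' -> 3
  'the' -> 2
  'mat' -> 1
  'the' -> 2
  'red' -> 3
  'the' -> 2
  'red' -> 3

Encoded: [3, 2, 1, 2, 3, 2, 3]


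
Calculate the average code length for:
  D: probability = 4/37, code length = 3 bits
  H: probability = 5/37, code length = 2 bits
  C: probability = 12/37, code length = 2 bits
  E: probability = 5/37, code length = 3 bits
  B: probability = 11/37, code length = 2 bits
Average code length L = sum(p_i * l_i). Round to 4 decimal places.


Weighted contributions p_i * l_i:
  D: (4/37) * 3 = 12/37
  H: (5/37) * 2 = 10/37
  C: (12/37) * 2 = 24/37
  E: (5/37) * 3 = 15/37
  B: (11/37) * 2 = 22/37
Sum = (12 + 10 + 24 + 15 + 22)/37 = 83/37

L = 83/37 = 2.2432 bits/symbol


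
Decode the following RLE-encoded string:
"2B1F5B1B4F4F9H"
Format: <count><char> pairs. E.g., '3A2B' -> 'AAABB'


Expanding each <count><char> pair:
  2B -> 'BB'
  1F -> 'F'
  5B -> 'BBBBB'
  1B -> 'B'
  4F -> 'FFFF'
  4F -> 'FFFF'
  9H -> 'HHHHHHHHH'

Decoded = BBFBBBBBBFFFFFFFFHHHHHHHHH


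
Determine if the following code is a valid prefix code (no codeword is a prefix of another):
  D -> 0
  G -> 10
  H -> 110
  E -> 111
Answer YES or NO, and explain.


Checking each pair (does one codeword prefix another?):
  D='0' vs G='10': no prefix
  D='0' vs H='110': no prefix
  D='0' vs E='111': no prefix
  G='10' vs D='0': no prefix
  G='10' vs H='110': no prefix
  G='10' vs E='111': no prefix
  H='110' vs D='0': no prefix
  H='110' vs G='10': no prefix
  H='110' vs E='111': no prefix
  E='111' vs D='0': no prefix
  E='111' vs G='10': no prefix
  E='111' vs H='110': no prefix
No violation found over all pairs.

YES -- this is a valid prefix code. No codeword is a prefix of any other codeword.


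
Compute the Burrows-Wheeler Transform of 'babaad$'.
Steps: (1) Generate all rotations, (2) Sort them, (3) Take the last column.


Rotations (sorted):
  0: $babaad -> last char: d
  1: aad$bab -> last char: b
  2: abaad$b -> last char: b
  3: ad$baba -> last char: a
  4: baad$ba -> last char: a
  5: babaad$ -> last char: $
  6: d$babaa -> last char: a


BWT = dbbaa$a


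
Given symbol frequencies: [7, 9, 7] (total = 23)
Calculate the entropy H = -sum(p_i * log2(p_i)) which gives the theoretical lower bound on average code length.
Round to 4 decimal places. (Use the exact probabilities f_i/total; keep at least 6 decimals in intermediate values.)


Per-symbol terms -p_i * log2(p_i) with p_i = f_i/23:
  p = 7/23 = 0.304348: log2(p) = -1.716207, -p*log2(p) = 0.522324
  p = 9/23 = 0.391304: log2(p) = -1.353637, -p*log2(p) = 0.529684
  p = 7/23 = 0.304348: log2(p) = -1.716207, -p*log2(p) = 0.522324
H = 0.522324 + 0.529684 + 0.522324 = 1.574332

H = 1.5743 bits/symbol


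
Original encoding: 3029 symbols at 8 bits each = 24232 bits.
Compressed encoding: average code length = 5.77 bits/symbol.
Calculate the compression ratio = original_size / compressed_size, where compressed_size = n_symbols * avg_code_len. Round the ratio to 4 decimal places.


original_size = n_symbols * orig_bits = 3029 * 8 = 24232 bits
compressed_size = n_symbols * avg_code_len = 3029 * 5.77 = 17477.33 bits
ratio = original_size / compressed_size = 24232 / 17477.33 = 1.3865

Compression ratio = 1.3865


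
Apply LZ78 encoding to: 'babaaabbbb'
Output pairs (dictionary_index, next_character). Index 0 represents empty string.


LZ78 encoding steps:
Dictionary: {0: ''}
Step 1: w='' (idx 0), next='b' -> output (0, 'b'), add 'b' as idx 1
Step 2: w='' (idx 0), next='a' -> output (0, 'a'), add 'a' as idx 2
Step 3: w='b' (idx 1), next='a' -> output (1, 'a'), add 'ba' as idx 3
Step 4: w='a' (idx 2), next='a' -> output (2, 'a'), add 'aa' as idx 4
Step 5: w='b' (idx 1), next='b' -> output (1, 'b'), add 'bb' as idx 5
Step 6: w='bb' (idx 5), end of input -> output (5, '')


Encoded: [(0, 'b'), (0, 'a'), (1, 'a'), (2, 'a'), (1, 'b'), (5, '')]


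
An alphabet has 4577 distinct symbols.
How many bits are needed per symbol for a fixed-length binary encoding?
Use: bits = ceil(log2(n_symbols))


log2(4577) = 12.1602
Bracket: 2^12 = 4096 < 4577 <= 2^13 = 8192
So ceil(log2(4577)) = 13

bits = ceil(log2(4577)) = ceil(12.1602) = 13 bits


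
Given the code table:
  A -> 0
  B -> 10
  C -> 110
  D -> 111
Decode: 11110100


Decoding:
111 -> D
10 -> B
10 -> B
0 -> A


Result: DBBA


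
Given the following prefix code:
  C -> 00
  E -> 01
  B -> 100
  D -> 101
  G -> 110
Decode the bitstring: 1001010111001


Decoding step by step:
Bits 100 -> B
Bits 101 -> D
Bits 01 -> E
Bits 110 -> G
Bits 01 -> E


Decoded message: BDEGE


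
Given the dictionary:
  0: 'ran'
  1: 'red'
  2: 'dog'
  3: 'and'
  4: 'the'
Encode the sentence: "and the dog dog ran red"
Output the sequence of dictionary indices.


Look up each word in the dictionary:
  'and' -> 3
  'the' -> 4
  'dog' -> 2
  'dog' -> 2
  'ran' -> 0
  'red' -> 1

Encoded: [3, 4, 2, 2, 0, 1]


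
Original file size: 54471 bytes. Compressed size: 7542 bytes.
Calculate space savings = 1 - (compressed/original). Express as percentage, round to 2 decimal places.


ratio = compressed/original = 7542/54471 = 0.138459
savings = 1 - ratio = 1 - 0.138459 = 0.861541
as a percentage: 0.861541 * 100 = 86.15%

Space savings = 1 - 7542/54471 = 86.15%


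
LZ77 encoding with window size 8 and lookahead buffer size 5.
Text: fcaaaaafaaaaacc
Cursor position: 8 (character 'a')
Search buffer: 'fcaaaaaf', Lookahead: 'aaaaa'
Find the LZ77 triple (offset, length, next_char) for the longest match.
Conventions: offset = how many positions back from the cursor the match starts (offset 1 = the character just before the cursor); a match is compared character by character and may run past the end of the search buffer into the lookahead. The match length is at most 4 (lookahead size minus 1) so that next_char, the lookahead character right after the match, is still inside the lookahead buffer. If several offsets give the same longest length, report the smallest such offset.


Try each offset into the search buffer:
  offset=1 (pos 7, char 'f'): match length 0
  offset=2 (pos 6, char 'a'): match length 1
  offset=3 (pos 5, char 'a'): match length 2
  offset=4 (pos 4, char 'a'): match length 3
  offset=5 (pos 3, char 'a'): match length 4
  offset=6 (pos 2, char 'a'): match length 4
  offset=7 (pos 1, char 'c'): match length 0
  offset=8 (pos 0, char 'f'): match length 0
Longest match has length 4, found at offsets 5, 6; take the smallest, offset 5.
next_char = character at position 8 + 4 = 12 -> 'a'

Best match: offset=5, length=4 (matching 'aaaa' starting at position 3)
LZ77 triple: (5, 4, 'a')


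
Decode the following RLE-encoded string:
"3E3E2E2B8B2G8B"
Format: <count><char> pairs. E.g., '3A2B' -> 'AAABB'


Expanding each <count><char> pair:
  3E -> 'EEE'
  3E -> 'EEE'
  2E -> 'EE'
  2B -> 'BB'
  8B -> 'BBBBBBBB'
  2G -> 'GG'
  8B -> 'BBBBBBBB'

Decoded = EEEEEEEEBBBBBBBBBBGGBBBBBBBB


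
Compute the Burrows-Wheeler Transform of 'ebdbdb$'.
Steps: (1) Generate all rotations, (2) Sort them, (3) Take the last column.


Rotations (sorted):
  0: $ebdbdb -> last char: b
  1: b$ebdbd -> last char: d
  2: bdb$ebd -> last char: d
  3: bdbdb$e -> last char: e
  4: db$ebdb -> last char: b
  5: dbdb$eb -> last char: b
  6: ebdbdb$ -> last char: $


BWT = bddebb$


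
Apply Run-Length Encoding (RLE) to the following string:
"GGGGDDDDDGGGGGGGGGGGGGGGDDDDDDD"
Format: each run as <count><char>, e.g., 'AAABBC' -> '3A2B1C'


Scanning runs left to right:
  i=0: run of 'G' x 4 -> '4G'
  i=4: run of 'D' x 5 -> '5D'
  i=9: run of 'G' x 15 -> '15G'
  i=24: run of 'D' x 7 -> '7D'

RLE = 4G5D15G7D


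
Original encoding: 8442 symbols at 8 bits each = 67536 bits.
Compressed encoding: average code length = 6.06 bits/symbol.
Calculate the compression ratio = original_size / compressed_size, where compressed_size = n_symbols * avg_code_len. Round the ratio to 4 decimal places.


original_size = n_symbols * orig_bits = 8442 * 8 = 67536 bits
compressed_size = n_symbols * avg_code_len = 8442 * 6.06 = 51158.52 bits
ratio = original_size / compressed_size = 67536 / 51158.52 = 1.3201

Compression ratio = 1.3201


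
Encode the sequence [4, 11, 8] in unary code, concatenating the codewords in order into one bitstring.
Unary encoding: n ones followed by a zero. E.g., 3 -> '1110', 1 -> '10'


Encode each number as n ones followed by a terminating 0:
  4 -> 11110 (5 bits)
  11 -> 111111111110 (12 bits)
  8 -> 111111110 (9 bits)
Total length = 5 + 12 + 9 = 26 bits.

Unary([4, 11, 8]) = 11110111111111110111111110 (26 bits)


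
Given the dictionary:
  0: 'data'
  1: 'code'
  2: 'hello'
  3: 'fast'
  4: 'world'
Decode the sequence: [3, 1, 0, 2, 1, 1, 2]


Look up each index in the dictionary:
  3 -> 'fast'
  1 -> 'code'
  0 -> 'data'
  2 -> 'hello'
  1 -> 'code'
  1 -> 'code'
  2 -> 'hello'

Decoded: "fast code data hello code code hello"


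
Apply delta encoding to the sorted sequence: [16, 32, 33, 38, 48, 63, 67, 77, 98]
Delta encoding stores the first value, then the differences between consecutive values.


First value: 16
Deltas:
  32 - 16 = 16
  33 - 32 = 1
  38 - 33 = 5
  48 - 38 = 10
  63 - 48 = 15
  67 - 63 = 4
  77 - 67 = 10
  98 - 77 = 21


Delta encoded: [16, 16, 1, 5, 10, 15, 4, 10, 21]


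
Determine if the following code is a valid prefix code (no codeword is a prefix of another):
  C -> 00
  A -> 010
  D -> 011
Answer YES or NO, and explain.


Checking each pair (does one codeword prefix another?):
  C='00' vs A='010': no prefix
  C='00' vs D='011': no prefix
  A='010' vs C='00': no prefix
  A='010' vs D='011': no prefix
  D='011' vs C='00': no prefix
  D='011' vs A='010': no prefix
No violation found over all pairs.

YES -- this is a valid prefix code. No codeword is a prefix of any other codeword.


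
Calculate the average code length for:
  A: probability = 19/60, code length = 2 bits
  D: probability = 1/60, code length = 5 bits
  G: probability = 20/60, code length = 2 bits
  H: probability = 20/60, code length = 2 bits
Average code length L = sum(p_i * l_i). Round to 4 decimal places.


Weighted contributions p_i * l_i:
  A: (19/60) * 2 = 38/60
  D: (1/60) * 5 = 5/60
  G: (20/60) * 2 = 40/60
  H: (20/60) * 2 = 40/60
Sum = (38 + 5 + 40 + 40)/60 = 123/60

L = 123/60 = 2.0500 bits/symbol


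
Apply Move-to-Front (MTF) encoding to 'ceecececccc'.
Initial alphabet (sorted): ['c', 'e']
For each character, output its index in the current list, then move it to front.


MTF encoding:
'c': index 0 in ['c', 'e'] -> ['c', 'e']
'e': index 1 in ['c', 'e'] -> ['e', 'c']
'e': index 0 in ['e', 'c'] -> ['e', 'c']
'c': index 1 in ['e', 'c'] -> ['c', 'e']
'e': index 1 in ['c', 'e'] -> ['e', 'c']
'c': index 1 in ['e', 'c'] -> ['c', 'e']
'e': index 1 in ['c', 'e'] -> ['e', 'c']
'c': index 1 in ['e', 'c'] -> ['c', 'e']
'c': index 0 in ['c', 'e'] -> ['c', 'e']
'c': index 0 in ['c', 'e'] -> ['c', 'e']
'c': index 0 in ['c', 'e'] -> ['c', 'e']


Output: [0, 1, 0, 1, 1, 1, 1, 1, 0, 0, 0]


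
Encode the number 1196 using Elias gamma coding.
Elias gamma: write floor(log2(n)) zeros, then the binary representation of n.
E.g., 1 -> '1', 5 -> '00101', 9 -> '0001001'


num_bits = floor(log2(1196)) + 1 = 11
leading_zeros = num_bits - 1 = 10
binary(1196) = 10010101100

Elias gamma(1196) = '0000000000' + '10010101100' = 000000000010010101100 (21 bits)


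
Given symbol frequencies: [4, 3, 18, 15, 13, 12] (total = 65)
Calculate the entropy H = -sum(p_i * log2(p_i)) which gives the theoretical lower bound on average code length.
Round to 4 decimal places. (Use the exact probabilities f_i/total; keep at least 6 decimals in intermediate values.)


Per-symbol terms -p_i * log2(p_i) with p_i = f_i/65:
  p = 4/65 = 0.061538: log2(p) = -4.022368, -p*log2(p) = 0.247530
  p = 3/65 = 0.046154: log2(p) = -4.437405, -p*log2(p) = 0.204803
  p = 18/65 = 0.276923: log2(p) = -1.852443, -p*log2(p) = 0.512984
  p = 15/65 = 0.230769: log2(p) = -2.115477, -p*log2(p) = 0.488187
  p = 13/65 = 0.200000: log2(p) = -2.321928, -p*log2(p) = 0.464386
  p = 12/65 = 0.184615: log2(p) = -2.437405, -p*log2(p) = 0.449983
H = 0.247530 + 0.204803 + 0.512984 + 0.488187 + 0.464386 + 0.449983 = 2.367873

H = 2.3679 bits/symbol


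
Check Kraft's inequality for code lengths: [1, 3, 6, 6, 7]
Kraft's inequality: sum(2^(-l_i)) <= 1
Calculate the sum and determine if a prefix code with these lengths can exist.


Sum = 2^(-1) + 2^(-3) + 2^(-6) + 2^(-6) + 2^(-7)
    = 0.5 + 0.125 + 0.015625 + 0.015625 + 0.0078125
    = 85/128 = 0.6640625
Since 0.6640625 <= 1, Kraft's inequality IS satisfied.
A prefix code with these lengths CAN exist.

Kraft sum = 0.6640625. Satisfied.


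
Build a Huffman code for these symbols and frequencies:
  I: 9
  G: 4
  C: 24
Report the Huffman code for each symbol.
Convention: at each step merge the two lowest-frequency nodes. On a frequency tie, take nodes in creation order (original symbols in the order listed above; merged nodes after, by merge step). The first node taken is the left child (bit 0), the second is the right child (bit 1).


Huffman tree construction:
Step 1: Merge G(4) + I(9) = 13
Step 2: Merge (G+I)(13) + C(24) = 37
Read each symbol's code off the tree from the root (left child = 0, right child = 1).

Codes:
  I: 01 (length 2)
  G: 00 (length 2)
  C: 1 (length 1)
Average code length: 50/37 = 1.3514 bits/symbol


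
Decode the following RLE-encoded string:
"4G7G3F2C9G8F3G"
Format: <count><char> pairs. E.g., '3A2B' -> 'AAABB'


Expanding each <count><char> pair:
  4G -> 'GGGG'
  7G -> 'GGGGGGG'
  3F -> 'FFF'
  2C -> 'CC'
  9G -> 'GGGGGGGGG'
  8F -> 'FFFFFFFF'
  3G -> 'GGG'

Decoded = GGGGGGGGGGGFFFCCGGGGGGGGGFFFFFFFFGGG
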